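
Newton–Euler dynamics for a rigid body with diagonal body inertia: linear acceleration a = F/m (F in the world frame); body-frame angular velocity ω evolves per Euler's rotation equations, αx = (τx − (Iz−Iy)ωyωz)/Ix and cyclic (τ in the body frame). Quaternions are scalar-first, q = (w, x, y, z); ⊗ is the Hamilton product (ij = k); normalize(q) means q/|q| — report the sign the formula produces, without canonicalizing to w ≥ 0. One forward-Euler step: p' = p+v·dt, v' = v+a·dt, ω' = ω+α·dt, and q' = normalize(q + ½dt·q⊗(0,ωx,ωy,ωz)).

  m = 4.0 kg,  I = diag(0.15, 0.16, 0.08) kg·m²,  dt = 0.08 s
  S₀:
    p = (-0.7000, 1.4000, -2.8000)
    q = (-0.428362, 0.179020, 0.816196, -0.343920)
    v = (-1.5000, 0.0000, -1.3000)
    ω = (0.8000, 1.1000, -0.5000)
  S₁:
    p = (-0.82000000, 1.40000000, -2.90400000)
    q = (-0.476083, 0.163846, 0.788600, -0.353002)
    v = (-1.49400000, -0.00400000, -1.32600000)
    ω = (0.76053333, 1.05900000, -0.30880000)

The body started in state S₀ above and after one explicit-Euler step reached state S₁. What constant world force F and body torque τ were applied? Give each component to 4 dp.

F = (0.3000, -0.2000, -1.3000)
τ = (-0.0300, -0.1100, 0.2000)

Δv = v₁−v₀ = (0.00600000, -0.00400000, -0.02600000)
m·(v₁−v₀)/dt = (0.3000, -0.2000, -1.3000)
Δω = ω₁−ω₀ = (-0.03946667, -0.04100000, 0.19120000)
ω₀×(Iω₀) = (0.0440, -0.0280, 0.0088)
τ = I·(Δω/dt) + ω₀×(Iω₀) = (-0.0300, -0.1100, 0.2000)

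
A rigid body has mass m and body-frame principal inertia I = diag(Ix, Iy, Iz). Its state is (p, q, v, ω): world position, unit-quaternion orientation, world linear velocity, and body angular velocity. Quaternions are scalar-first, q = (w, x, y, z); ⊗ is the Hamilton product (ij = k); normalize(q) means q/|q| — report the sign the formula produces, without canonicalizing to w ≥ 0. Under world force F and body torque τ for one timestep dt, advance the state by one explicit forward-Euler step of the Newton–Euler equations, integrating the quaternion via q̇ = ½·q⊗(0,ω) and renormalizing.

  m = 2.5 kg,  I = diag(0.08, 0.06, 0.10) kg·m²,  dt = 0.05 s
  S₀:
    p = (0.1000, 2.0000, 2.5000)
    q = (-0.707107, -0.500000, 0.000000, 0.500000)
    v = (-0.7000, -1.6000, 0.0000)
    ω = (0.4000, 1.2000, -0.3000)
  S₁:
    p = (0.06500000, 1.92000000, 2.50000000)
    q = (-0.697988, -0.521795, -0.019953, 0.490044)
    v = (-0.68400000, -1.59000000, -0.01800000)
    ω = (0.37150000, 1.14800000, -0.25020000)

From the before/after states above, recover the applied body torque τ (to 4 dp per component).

τ = (-0.0600, -0.0600, 0.0900)

rate change Δω = (-0.02850000, -0.05200000, 0.04980000)
τ = I·(Δω/dt) + ω₀×(Iω₀) = (-0.0600, -0.0600, 0.0900)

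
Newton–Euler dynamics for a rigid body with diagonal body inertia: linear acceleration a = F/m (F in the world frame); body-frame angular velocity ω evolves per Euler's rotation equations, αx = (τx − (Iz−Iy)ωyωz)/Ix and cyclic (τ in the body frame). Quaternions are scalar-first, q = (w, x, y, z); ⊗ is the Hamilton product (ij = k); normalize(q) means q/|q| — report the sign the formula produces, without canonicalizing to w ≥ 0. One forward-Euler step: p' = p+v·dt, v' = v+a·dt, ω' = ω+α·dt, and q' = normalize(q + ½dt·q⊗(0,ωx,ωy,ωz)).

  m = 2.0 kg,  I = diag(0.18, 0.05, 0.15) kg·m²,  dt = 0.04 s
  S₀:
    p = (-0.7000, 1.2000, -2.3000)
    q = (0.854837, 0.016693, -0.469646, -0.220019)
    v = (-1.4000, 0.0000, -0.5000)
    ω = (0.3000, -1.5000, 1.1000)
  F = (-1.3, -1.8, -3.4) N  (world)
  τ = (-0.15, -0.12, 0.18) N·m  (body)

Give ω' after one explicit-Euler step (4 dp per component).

ω' = (0.3033, -1.6039, 1.1324)

gyro term ω×Iω = (-0.1650, 0.0099, 0.0585)
angular accel α = (0.0833, -2.5980, 0.8100)
ω' = ω + α·dt = (0.3033, -1.6039, 1.1324)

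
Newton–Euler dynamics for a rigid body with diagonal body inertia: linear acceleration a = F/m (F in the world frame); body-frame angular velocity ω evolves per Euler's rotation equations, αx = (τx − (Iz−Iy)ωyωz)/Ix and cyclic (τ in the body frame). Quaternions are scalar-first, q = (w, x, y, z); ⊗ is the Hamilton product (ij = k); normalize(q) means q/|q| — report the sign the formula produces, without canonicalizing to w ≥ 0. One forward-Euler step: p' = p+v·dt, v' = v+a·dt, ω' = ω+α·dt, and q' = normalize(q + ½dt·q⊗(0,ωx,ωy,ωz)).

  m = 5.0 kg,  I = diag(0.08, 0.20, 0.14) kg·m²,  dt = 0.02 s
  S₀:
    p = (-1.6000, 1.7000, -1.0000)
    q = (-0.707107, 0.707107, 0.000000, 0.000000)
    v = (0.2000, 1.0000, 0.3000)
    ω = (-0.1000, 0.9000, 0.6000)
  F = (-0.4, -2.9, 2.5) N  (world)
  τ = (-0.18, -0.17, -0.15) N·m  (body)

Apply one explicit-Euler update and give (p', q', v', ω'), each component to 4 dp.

p' = (-1.5960, 1.7200, -0.9940)
q' = (-0.7064, 0.7078, -0.0106, 0.0021)
v' = (0.1984, 0.9884, 0.3100)
ω' = (-0.1369, 0.8826, 0.5801)

ω×(Iω) gyroscopic = (-0.0324, 0.0036, -0.0108)
angular accel α = (-1.8450, -0.8680, -0.9943)
ω + α·dt = (-0.1369, 0.8826, 0.5801)
Hamilton product q⊗(0,ω) = (0.0707107, 0.0707107, -1.0606605, 0.2121321)
updated quaternion q' = (-0.7064, 0.7078, -0.0106, 0.0021)
p' = p + v·dt = (-1.5960, 1.7200, -0.9940)
new velocity v' = (0.1984, 0.9884, 0.3100)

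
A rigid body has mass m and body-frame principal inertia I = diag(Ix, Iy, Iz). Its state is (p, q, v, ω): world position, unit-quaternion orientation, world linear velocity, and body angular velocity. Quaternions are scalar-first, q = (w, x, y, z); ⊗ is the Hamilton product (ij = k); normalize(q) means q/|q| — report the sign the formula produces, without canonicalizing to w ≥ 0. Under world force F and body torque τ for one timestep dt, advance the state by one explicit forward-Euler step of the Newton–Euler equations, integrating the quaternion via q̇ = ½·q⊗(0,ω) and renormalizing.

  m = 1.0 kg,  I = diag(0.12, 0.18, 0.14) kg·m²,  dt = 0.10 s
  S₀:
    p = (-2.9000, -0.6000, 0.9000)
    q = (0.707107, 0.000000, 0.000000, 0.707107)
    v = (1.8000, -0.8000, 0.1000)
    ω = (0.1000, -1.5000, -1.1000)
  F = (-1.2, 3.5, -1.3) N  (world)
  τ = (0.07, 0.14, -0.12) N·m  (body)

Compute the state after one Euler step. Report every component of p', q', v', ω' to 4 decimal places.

a = F/m = (-1.2000, 3.5000, -1.3000)
p + v·dt = (-2.7200, -0.6800, 0.9100)
new velocity v' = (1.6800, -0.4500, -0.0300)
precession coupling ω×(Iω) = (-0.0660, 0.0022, -0.0090)
α = I⁻¹(τ − ω×Iω) = (1.1333, 0.7656, -0.7929)
ω' = ω + α·dt = (0.2133, -1.4234, -1.1793)
Hamilton product q⊗(0,ω) = (0.7778177, 1.1313712, -0.9899498, -0.7778177)
q + ½dt·q⊗(0,ω), renormalized = (0.7428, 0.0563, -0.0493, 0.6653)

p' = (-2.7200, -0.6800, 0.9100)
q' = (0.7428, 0.0563, -0.0493, 0.6653)
v' = (1.6800, -0.4500, -0.0300)
ω' = (0.2133, -1.4234, -1.1793)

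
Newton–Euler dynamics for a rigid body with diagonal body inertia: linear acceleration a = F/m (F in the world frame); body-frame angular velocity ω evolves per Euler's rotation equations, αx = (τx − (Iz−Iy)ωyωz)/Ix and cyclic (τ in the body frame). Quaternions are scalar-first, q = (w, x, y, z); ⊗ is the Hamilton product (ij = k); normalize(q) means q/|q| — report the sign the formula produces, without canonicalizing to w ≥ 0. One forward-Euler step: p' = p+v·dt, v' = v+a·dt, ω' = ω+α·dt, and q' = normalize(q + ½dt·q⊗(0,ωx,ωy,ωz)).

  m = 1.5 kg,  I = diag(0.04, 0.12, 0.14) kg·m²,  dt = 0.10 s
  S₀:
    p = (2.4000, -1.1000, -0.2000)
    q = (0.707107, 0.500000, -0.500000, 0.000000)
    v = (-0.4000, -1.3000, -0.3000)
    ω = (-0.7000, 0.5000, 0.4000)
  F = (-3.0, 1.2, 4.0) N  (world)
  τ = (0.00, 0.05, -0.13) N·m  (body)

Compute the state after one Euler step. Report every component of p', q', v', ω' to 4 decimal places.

p' = (2.3600, -1.2300, -0.2300)
q' = (0.7363, 0.4647, -0.4918, 0.0091)
v' = (-0.6000, -1.2200, -0.0333)
ω' = (-0.7100, 0.5183, 0.3271)

precession coupling ω×(Iω) = (0.0040, 0.0280, -0.0280)
α = I⁻¹(τ − ω×Iω) = (-0.1000, 0.1833, -0.7286)
ω' = ω + α·dt = (-0.7100, 0.5183, 0.3271)
q⊗(0,ω) = (0.6000000, -0.6949749, 0.1535535, 0.1828428)
q + ½dt·q⊗(0,ω), renormalized = (0.7363, 0.4647, -0.4918, 0.0091)
linear accel F/m = (-2.0000, 0.8000, 2.6667)
p' = p + v·dt = (2.3600, -1.2300, -0.2300)
v' = v + a·dt = (-0.6000, -1.2200, -0.0333)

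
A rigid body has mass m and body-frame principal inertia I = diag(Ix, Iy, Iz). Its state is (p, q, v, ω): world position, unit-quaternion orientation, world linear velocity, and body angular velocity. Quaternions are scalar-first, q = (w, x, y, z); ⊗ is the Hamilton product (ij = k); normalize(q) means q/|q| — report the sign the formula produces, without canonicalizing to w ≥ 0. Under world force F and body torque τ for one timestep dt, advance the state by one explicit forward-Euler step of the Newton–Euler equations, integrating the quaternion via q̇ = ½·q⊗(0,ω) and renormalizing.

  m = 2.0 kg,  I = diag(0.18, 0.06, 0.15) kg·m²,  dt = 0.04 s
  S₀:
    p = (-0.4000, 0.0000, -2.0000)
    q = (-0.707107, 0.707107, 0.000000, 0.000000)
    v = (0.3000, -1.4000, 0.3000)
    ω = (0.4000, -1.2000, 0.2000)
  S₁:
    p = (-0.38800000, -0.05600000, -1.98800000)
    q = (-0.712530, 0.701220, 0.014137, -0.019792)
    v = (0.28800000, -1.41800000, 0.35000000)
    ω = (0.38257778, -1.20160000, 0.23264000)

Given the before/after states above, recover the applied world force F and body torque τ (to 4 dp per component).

F = (-0.6000, -0.9000, 2.5000)
τ = (-0.1000, 0.0000, 0.1800)

v₁ − v₀ = (-0.01200000, -0.01800000, 0.05000000)
applied force F = (-0.6000, -0.9000, 2.5000)
ω₁ − ω₀ = (-0.01742222, -0.00160000, 0.03264000)
ω₀×(Iω₀) = (-0.0216, 0.0024, 0.0576)
I·α + gyro = (-0.1000, 0.0000, 0.1800)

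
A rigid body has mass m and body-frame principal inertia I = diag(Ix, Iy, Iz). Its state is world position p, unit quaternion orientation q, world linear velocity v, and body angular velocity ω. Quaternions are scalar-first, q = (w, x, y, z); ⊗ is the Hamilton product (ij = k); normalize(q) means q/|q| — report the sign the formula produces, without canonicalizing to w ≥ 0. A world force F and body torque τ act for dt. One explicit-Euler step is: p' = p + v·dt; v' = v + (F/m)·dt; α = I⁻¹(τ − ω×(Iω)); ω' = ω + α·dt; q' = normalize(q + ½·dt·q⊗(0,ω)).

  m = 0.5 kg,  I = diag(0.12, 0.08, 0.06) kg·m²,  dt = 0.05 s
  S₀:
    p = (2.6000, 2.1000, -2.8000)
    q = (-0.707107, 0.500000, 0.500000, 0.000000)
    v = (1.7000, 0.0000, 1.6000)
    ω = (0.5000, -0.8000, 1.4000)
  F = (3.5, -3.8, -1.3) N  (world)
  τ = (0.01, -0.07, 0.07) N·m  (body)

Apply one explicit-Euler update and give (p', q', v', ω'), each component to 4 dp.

p + v·dt = (2.6850, 2.1000, -2.7200)
v' = v + a·dt = (2.0500, -0.3800, 1.4700)
(τ − ω×Iω)/I = (-0.1033, -1.4000, 0.9000)
new body rate ω' = (0.4948, -0.8700, 1.4450)
Hamilton product q⊗(0,ω) = (0.1500000, 0.3464465, -0.1343144, -1.6399498)
q' = normalize(q + ½dt·q⊗(0,ω)) = (-0.7027, 0.5082, 0.4962, -0.0410)

p' = (2.6850, 2.1000, -2.7200)
q' = (-0.7027, 0.5082, 0.4962, -0.0410)
v' = (2.0500, -0.3800, 1.4700)
ω' = (0.4948, -0.8700, 1.4450)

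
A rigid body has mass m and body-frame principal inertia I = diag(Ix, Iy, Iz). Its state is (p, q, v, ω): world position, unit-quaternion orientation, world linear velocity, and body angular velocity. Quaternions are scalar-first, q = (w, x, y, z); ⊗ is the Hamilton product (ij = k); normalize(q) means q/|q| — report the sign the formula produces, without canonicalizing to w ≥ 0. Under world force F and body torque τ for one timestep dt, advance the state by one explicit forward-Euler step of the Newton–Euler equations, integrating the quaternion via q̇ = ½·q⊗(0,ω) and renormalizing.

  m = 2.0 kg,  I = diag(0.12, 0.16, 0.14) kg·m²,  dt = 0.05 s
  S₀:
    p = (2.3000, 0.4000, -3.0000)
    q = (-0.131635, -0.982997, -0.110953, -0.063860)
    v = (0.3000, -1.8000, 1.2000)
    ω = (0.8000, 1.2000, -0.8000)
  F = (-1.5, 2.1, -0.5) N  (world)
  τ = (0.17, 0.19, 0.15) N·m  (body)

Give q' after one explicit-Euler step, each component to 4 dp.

q' = (-0.1098, -0.9807, -0.1357, -0.0884)

q⊗(0,ω) = (0.8684532, 0.0600864, -0.9954476, -0.9855260)
updated quaternion q' = (-0.1098, -0.9807, -0.1357, -0.0884)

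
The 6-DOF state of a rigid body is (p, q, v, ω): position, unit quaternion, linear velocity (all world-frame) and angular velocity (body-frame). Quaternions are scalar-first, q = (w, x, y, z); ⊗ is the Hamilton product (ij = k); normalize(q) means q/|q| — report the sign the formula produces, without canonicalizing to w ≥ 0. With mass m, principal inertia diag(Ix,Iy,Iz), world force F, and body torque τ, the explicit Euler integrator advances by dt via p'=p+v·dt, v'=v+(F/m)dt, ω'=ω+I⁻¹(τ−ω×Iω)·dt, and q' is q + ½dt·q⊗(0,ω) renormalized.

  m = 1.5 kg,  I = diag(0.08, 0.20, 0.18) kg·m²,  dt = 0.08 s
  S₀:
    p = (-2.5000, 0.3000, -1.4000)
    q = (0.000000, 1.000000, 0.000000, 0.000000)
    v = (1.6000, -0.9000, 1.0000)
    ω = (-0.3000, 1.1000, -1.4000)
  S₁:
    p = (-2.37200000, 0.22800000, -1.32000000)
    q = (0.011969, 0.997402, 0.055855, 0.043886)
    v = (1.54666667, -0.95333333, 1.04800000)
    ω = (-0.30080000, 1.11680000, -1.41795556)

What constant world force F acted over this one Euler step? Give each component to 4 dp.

v₁ − v₀ = (-0.05333333, -0.05333333, 0.04800000)
applied force F = (-1.0000, -1.0000, 0.9000)

F = (-1.0000, -1.0000, 0.9000)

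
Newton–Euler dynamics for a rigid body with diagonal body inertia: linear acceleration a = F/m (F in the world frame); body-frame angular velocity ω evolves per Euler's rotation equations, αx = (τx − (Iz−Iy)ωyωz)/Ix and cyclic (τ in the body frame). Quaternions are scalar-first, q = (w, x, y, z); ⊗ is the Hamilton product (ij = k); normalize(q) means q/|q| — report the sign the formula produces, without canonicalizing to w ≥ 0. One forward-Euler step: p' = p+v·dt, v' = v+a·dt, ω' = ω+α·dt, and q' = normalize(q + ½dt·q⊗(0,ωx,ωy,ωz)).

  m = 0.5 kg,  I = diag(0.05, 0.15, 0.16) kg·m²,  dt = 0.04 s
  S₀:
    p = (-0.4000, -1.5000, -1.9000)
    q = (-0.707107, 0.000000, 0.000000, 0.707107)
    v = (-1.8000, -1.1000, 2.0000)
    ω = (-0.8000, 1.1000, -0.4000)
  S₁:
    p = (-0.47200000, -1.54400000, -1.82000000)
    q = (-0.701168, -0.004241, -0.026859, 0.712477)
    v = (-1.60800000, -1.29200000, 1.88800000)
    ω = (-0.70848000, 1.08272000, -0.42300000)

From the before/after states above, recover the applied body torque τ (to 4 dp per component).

rate change Δω = (0.09152000, -0.01728000, -0.02300000)
I·α + gyro = (0.1100, -0.1000, -0.1800)

τ = (0.1100, -0.1000, -0.1800)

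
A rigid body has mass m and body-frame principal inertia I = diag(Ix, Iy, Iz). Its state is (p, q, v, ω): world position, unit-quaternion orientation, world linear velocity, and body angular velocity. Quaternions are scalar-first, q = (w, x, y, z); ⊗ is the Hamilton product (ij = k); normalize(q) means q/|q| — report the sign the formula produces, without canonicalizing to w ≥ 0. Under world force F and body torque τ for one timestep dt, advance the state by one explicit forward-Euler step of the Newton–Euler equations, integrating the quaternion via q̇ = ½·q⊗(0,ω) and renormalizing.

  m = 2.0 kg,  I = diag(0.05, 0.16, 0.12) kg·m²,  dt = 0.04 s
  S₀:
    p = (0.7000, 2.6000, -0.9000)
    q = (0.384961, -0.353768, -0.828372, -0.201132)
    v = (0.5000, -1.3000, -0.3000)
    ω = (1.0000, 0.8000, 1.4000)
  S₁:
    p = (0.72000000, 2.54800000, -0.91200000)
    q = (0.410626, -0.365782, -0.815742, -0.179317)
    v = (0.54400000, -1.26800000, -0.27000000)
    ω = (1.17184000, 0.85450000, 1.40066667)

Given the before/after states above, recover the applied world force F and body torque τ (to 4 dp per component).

ω₁ − ω₀ = (0.17184000, 0.05450000, 0.00066667)
I·α + gyro = (0.1700, 0.1200, 0.0900)
velocity change Δv = (0.04400000, 0.03200000, 0.03000000)
F = m·Δv/dt = (2.2000, 1.6000, 1.5000)

F = (2.2000, 1.6000, 1.5000)
τ = (0.1700, 0.1200, 0.0900)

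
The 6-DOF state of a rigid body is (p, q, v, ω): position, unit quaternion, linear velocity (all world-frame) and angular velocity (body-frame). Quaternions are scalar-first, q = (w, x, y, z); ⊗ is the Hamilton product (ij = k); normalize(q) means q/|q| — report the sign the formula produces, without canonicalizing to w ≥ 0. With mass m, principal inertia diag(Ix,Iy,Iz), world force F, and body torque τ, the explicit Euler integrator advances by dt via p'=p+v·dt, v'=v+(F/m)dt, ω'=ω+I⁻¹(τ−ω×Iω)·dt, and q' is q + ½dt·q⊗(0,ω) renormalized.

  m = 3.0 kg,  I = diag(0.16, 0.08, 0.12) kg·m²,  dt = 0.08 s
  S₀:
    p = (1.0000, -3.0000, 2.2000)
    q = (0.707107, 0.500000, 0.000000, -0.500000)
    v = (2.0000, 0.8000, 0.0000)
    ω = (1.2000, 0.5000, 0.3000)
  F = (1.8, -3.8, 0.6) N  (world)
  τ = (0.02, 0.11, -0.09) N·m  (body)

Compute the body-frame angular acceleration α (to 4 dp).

ω×(Iω) gyroscopic = (0.0060, 0.0144, -0.0480)
angular accel α = (0.0875, 1.1950, -0.3500)

α = (0.0875, 1.1950, -0.3500)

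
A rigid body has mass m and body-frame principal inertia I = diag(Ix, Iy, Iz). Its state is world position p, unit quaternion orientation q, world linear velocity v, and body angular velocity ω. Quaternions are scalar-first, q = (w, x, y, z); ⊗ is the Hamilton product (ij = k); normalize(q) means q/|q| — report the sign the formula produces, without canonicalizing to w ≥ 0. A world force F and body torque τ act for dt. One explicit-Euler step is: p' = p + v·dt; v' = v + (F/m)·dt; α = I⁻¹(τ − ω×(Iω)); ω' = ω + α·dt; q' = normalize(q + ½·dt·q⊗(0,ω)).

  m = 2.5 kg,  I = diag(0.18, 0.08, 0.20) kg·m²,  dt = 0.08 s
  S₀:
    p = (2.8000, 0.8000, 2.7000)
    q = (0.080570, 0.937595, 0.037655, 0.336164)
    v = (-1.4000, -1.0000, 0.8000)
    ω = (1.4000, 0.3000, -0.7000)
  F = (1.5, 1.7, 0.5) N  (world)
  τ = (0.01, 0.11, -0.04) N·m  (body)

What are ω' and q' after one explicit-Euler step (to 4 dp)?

gyro term ω×Iω = (-0.0252, 0.0196, -0.0420)
angular accel α = (0.1956, 1.1300, 0.0100)
ω + α·dt = (1.4156, 0.3904, -0.6992)
Hamilton product q⊗(0,ω) = (-1.0886147, -0.0144097, 1.1511171, 0.1721625)
q + ½dt·q⊗(0,ω), renormalized = (0.0370, 0.9351, 0.0835, 0.3424)

ω' = (1.4156, 0.3904, -0.6992)
q' = (0.0370, 0.9351, 0.0835, 0.3424)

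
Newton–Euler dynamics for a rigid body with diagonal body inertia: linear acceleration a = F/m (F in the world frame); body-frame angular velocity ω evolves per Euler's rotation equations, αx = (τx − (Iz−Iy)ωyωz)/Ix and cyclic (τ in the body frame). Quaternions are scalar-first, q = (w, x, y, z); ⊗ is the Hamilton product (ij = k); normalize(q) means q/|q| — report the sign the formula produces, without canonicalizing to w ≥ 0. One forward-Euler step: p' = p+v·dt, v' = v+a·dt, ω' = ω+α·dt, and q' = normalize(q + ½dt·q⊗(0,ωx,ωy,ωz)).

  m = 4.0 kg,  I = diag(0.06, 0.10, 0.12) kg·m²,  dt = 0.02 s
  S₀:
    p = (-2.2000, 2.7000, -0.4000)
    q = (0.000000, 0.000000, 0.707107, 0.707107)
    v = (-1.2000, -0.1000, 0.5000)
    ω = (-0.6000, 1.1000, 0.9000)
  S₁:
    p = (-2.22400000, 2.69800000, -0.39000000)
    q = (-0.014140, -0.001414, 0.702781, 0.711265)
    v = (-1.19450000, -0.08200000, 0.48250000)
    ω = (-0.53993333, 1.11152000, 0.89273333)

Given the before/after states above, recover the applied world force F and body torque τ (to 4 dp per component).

F = (1.1000, 3.6000, -3.5000)
τ = (0.2000, 0.0900, -0.0700)

rate change Δω = (0.06006667, 0.01152000, -0.00726667)
ω₀×(Iω₀) = (0.0198, 0.0324, -0.0264)
I·α + gyro = (0.2000, 0.0900, -0.0700)
Δv = v₁−v₀ = (0.00550000, 0.01800000, -0.01750000)
m·(v₁−v₀)/dt = (1.1000, 3.6000, -3.5000)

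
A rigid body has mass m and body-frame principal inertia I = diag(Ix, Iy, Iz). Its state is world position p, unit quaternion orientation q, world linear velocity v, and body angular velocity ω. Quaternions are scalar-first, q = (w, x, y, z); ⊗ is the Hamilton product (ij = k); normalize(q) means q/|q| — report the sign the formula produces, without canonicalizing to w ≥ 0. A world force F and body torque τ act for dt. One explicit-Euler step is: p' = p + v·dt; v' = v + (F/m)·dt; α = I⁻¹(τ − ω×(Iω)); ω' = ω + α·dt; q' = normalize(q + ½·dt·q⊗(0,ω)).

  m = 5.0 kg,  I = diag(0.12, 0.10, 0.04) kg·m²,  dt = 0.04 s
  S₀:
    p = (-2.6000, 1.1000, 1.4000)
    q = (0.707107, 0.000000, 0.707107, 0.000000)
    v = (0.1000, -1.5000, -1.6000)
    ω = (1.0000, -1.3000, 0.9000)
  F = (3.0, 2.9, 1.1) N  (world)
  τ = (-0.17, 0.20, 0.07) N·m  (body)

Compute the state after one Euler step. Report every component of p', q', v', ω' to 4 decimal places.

p' = (-2.5960, 1.0400, 1.3360)
q' = (0.7250, 0.0269, 0.6882, -0.0014)
v' = (0.1240, -1.4768, -1.5912)
ω' = (0.9199, -1.2488, 0.9440)

a = F/m = (0.6000, 0.5800, 0.2200)
new position p' = (-2.5960, 1.0400, 1.3360)
new velocity v' = (0.1240, -1.4768, -1.5912)
ω×(Iω) gyroscopic = (0.0702, 0.0720, 0.0260)
(τ − ω×Iω)/I = (-2.0017, 1.2800, 1.1000)
ω + α·dt = (0.9199, -1.2488, 0.9440)
Hamilton product q⊗(0,ω) = (0.9192391, 1.3435033, -0.9192391, -0.0707107)
q + ½dt·q⊗(0,ω), renormalized = (0.7250, 0.0269, 0.6882, -0.0014)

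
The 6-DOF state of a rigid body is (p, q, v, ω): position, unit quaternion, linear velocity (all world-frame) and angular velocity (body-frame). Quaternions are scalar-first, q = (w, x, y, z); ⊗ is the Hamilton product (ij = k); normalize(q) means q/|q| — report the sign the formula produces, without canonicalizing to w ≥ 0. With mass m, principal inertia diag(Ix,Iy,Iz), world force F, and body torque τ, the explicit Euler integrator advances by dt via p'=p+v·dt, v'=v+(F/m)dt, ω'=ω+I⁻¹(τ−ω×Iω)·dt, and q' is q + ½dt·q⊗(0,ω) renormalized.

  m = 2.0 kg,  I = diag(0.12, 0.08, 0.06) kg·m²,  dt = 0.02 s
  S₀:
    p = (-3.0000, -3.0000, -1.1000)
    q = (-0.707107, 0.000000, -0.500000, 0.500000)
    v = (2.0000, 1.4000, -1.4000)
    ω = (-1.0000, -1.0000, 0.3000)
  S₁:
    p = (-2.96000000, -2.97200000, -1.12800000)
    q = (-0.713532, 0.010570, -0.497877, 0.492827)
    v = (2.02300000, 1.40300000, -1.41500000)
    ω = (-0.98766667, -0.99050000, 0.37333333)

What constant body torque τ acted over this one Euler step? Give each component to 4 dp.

τ = (0.0800, 0.0200, 0.1800)

ω₁ − ω₀ = (0.01233333, 0.00950000, 0.07333333)
ω₀×(Iω₀) = (0.0060, -0.0180, -0.0400)
I·α + gyro = (0.0800, 0.0200, 0.1800)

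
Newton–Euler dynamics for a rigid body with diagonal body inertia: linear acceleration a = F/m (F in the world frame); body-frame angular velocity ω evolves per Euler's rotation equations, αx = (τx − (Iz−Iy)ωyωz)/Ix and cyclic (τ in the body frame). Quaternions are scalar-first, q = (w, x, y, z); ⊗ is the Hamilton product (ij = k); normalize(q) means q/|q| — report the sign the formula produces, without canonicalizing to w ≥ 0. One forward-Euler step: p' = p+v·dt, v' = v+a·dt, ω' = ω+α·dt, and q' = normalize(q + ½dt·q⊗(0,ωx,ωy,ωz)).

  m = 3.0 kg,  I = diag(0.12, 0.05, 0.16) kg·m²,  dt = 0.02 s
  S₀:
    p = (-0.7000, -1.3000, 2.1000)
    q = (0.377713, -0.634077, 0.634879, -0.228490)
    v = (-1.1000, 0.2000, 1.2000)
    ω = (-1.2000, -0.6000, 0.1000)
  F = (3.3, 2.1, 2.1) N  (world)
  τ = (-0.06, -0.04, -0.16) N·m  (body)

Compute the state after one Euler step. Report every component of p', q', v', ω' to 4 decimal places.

p' = (-0.7220, -1.2960, 2.1240)
q' = (0.3741, -0.6393, 0.6359, -0.2167)
v' = (-1.0780, 0.2140, 1.2140)
ω' = (-1.2089, -0.6179, 0.0863)

gyro term ω×Iω = (-0.0066, 0.0048, -0.0504)
angular accel α = (-0.4450, -0.8960, -0.6850)
ω + α·dt = (-1.2089, -0.6179, 0.0863)
Hamilton product q⊗(0,ω) = (-0.3571160, -0.5268617, 0.1109679, 1.1800723)
q + ½dt·q⊗(0,ω), renormalized = (0.3741, -0.6393, 0.6359, -0.2167)
p + v·dt = (-0.7220, -1.2960, 2.1240)
new velocity v' = (-1.0780, 0.2140, 1.2140)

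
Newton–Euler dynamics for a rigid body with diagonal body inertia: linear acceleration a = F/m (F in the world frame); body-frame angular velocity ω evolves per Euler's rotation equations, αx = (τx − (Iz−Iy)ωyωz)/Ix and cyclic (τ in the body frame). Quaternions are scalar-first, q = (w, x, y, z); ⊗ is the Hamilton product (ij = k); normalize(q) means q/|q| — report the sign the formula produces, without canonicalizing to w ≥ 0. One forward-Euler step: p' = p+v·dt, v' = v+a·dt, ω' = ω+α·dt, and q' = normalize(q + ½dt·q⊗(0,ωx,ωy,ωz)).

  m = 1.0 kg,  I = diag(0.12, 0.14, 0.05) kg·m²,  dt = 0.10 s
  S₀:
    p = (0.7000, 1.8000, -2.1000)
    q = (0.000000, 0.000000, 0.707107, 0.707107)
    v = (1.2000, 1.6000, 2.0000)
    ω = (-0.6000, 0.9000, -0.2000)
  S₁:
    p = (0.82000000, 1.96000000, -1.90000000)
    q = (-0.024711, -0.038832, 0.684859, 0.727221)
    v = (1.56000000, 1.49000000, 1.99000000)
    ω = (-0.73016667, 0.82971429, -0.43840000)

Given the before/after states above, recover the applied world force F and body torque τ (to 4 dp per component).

F = (3.6000, -1.1000, -0.1000)
τ = (-0.1400, -0.0900, -0.1300)

Δω = ω₁−ω₀ = (-0.13016667, -0.07028571, -0.23840000)
ω₀×(Iω₀) = (0.0162, 0.0084, -0.0108)
τ = I·(Δω/dt) + ω₀×(Iω₀) = (-0.1400, -0.0900, -0.1300)
velocity change Δv = (0.36000000, -0.11000000, -0.01000000)
m·(v₁−v₀)/dt = (3.6000, -1.1000, -0.1000)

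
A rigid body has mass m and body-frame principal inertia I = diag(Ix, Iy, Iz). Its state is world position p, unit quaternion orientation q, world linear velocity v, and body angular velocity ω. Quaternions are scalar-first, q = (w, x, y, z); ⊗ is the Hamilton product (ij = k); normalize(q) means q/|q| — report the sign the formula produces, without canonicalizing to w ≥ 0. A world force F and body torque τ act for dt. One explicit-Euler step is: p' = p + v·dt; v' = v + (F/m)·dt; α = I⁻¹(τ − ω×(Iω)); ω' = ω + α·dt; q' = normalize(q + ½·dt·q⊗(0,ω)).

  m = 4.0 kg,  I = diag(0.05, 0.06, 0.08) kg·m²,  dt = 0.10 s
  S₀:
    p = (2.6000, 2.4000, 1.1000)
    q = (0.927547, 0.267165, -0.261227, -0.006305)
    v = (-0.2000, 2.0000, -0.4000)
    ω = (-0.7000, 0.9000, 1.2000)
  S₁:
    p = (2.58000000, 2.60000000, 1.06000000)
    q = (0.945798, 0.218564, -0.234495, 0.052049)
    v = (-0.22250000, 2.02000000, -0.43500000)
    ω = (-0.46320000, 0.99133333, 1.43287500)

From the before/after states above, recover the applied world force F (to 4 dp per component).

F = (-0.9000, 0.8000, -1.4000)

velocity change Δv = (-0.02250000, 0.02000000, -0.03500000)
m·(v₁−v₀)/dt = (-0.9000, 0.8000, -1.4000)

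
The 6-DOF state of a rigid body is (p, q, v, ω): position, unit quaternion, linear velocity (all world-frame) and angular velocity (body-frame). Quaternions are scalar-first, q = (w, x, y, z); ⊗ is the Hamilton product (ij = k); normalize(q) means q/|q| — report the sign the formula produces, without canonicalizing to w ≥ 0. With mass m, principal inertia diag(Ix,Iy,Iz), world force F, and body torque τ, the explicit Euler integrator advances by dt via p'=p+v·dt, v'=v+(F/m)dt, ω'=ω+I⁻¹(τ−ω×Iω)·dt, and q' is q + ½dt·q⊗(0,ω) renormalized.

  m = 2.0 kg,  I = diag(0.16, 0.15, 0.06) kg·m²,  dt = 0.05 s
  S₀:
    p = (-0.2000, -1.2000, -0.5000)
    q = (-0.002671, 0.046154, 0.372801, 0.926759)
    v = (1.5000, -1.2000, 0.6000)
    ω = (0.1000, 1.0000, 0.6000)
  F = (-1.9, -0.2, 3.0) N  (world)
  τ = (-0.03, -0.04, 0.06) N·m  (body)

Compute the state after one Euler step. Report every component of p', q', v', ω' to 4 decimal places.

linear accel F/m = (-0.9500, -0.1000, 1.5000)
new position p' = (-0.1250, -1.2600, -0.4700)
v + (F/m)dt = (1.4525, -1.2050, 0.6750)
(τ − ω×Iω)/I = (0.1500, -0.3067, 1.0167)
ω + α·dt = (0.1075, 0.9847, 0.6508)
Hamilton product q⊗(0,ω) = (-0.9334718, -0.7033455, 0.0623125, 0.0072713)
q' = normalize(q + ½dt·q⊗(0,ω)) = (-0.0260, 0.0286, 0.3742, 0.9265)

p' = (-0.1250, -1.2600, -0.4700)
q' = (-0.0260, 0.0286, 0.3742, 0.9265)
v' = (1.4525, -1.2050, 0.6750)
ω' = (0.1075, 0.9847, 0.6508)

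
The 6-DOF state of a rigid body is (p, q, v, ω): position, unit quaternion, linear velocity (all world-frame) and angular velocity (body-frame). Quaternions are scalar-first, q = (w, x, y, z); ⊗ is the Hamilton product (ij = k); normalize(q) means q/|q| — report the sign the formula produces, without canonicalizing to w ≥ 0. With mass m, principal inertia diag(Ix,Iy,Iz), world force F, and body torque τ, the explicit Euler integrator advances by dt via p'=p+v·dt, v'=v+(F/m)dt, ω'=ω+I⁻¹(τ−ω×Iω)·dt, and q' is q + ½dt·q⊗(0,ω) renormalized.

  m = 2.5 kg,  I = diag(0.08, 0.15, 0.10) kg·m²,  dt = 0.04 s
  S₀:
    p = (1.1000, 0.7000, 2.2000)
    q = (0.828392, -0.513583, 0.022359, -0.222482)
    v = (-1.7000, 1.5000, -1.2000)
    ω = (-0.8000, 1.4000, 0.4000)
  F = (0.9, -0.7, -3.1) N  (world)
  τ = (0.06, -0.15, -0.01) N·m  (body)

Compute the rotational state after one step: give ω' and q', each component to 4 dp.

ω×(Iω) gyroscopic = (-0.0280, 0.0064, -0.0784)
angular accel α = (1.1000, -1.0427, 0.6840)
ω + α·dt = (-0.7560, 1.3583, 0.4274)
q⊗(0,ω) = (-0.3531762, -0.3422952, 1.5431676, -0.3697722)
q + ½dt·q⊗(0,ω), renormalized = (0.8209, -0.5201, 0.0532, -0.2298)

ω' = (-0.7560, 1.3583, 0.4274)
q' = (0.8209, -0.5201, 0.0532, -0.2298)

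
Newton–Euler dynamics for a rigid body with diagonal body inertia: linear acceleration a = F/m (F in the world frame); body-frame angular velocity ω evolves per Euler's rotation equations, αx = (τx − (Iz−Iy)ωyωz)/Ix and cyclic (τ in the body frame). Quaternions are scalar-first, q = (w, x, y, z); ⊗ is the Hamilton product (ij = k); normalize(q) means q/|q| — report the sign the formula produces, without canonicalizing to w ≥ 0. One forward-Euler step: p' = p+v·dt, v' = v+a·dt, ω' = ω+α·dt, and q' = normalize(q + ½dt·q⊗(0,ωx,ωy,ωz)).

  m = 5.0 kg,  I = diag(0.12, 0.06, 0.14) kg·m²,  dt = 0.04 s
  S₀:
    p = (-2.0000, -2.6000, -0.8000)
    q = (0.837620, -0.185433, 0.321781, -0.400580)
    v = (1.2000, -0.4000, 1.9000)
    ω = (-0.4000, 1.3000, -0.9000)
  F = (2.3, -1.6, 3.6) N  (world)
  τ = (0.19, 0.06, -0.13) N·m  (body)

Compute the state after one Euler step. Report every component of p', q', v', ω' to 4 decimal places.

p' = (-1.9520, -2.6160, -0.7240)
q' = (0.8201, -0.1874, 0.3432, -0.4177)
v' = (1.2184, -0.4128, 1.9288)
ω' = (-0.3055, 1.3448, -0.9461)

linear accel F/m = (0.4600, -0.3200, 0.7200)
new position p' = (-1.9520, -2.6160, -0.7240)
new velocity v' = (1.2184, -0.4128, 1.9288)
(τ − ω×Iω)/I = (2.3633, 1.1200, -1.1514)
ω + α·dt = (-0.3055, 1.3448, -0.9461)
q⊗(0,ω) = (-0.8530105, -0.1038969, 1.0822483, -0.8662085)
q' = normalize(q + ½dt·q⊗(0,ω)) = (0.8201, -0.1874, 0.3432, -0.4177)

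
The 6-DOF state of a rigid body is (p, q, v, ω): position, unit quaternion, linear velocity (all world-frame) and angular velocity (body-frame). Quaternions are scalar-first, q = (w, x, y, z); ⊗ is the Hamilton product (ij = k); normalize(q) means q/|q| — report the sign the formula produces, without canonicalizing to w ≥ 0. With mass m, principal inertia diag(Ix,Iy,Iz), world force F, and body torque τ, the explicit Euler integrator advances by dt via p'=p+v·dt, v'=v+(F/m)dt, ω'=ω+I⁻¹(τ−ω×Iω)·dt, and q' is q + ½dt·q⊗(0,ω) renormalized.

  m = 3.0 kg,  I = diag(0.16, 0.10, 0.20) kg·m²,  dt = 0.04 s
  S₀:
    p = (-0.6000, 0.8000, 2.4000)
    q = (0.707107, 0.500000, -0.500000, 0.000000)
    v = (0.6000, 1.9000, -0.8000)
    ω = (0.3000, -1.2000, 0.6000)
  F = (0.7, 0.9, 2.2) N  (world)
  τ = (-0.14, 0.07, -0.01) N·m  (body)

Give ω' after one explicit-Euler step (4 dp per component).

precession coupling ω×(Iω) = (-0.0720, -0.0072, 0.0216)
(τ − ω×Iω)/I = (-0.4250, 0.7720, -0.1580)
new body rate ω' = (0.2830, -1.1691, 0.5937)

ω' = (0.2830, -1.1691, 0.5937)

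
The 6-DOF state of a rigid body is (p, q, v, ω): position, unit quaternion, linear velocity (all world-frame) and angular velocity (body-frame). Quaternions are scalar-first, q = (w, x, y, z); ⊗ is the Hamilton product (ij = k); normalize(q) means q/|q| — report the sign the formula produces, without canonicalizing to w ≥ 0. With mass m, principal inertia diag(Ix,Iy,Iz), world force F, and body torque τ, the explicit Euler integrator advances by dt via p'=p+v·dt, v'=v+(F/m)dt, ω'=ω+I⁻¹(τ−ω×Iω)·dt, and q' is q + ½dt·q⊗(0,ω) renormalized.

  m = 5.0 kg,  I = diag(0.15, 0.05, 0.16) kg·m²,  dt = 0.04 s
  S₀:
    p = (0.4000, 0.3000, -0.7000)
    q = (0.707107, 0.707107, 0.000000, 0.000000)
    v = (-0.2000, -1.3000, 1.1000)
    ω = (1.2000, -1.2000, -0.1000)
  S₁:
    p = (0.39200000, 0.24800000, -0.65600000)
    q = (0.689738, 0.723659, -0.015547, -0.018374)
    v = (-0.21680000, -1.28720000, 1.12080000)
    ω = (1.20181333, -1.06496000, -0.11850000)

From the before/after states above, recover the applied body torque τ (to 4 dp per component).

τ = (0.0200, 0.1700, 0.0700)

ω₁ − ω₀ = (0.00181333, 0.13504000, -0.01850000)
gyro term ω₀×Iω₀ = (0.0132, 0.0012, 0.1440)
applied torque τ = (0.0200, 0.1700, 0.0700)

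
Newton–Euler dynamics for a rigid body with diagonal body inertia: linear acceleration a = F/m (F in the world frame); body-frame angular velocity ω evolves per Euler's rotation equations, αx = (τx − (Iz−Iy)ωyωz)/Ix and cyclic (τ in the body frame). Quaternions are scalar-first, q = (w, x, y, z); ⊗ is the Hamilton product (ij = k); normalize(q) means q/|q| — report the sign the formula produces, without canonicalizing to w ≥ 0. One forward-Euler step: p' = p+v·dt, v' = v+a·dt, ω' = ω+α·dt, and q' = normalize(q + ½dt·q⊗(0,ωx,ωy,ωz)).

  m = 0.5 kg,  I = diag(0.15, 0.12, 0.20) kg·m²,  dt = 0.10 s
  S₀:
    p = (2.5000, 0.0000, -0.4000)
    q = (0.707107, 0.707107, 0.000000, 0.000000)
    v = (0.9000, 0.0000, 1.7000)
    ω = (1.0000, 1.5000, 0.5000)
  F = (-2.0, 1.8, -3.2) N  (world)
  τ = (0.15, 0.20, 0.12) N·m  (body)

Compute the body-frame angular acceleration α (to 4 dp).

precession coupling ω×(Iω) = (0.0600, -0.0250, -0.0450)
(τ − ω×Iω)/I = (0.6000, 1.8750, 0.8250)

α = (0.6000, 1.8750, 0.8250)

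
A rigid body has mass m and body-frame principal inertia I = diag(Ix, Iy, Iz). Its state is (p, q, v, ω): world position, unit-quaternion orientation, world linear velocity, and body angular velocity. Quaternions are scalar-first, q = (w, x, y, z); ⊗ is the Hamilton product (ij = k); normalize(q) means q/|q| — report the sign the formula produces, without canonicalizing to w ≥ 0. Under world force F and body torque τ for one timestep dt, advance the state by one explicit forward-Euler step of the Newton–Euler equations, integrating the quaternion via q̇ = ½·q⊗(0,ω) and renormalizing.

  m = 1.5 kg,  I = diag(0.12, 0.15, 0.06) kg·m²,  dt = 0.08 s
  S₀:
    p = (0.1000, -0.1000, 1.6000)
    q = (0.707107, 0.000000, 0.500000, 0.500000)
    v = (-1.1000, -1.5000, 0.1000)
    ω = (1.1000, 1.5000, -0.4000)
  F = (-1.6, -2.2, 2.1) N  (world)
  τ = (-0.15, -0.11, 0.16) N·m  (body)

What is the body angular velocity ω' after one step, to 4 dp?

ω' = (0.9640, 1.4554, -0.2527)

gyro term ω×Iω = (0.0540, -0.0264, 0.0495)
(τ − ω×Iω)/I = (-1.7000, -0.5573, 1.8417)
new body rate ω' = (0.9640, 1.4554, -0.2527)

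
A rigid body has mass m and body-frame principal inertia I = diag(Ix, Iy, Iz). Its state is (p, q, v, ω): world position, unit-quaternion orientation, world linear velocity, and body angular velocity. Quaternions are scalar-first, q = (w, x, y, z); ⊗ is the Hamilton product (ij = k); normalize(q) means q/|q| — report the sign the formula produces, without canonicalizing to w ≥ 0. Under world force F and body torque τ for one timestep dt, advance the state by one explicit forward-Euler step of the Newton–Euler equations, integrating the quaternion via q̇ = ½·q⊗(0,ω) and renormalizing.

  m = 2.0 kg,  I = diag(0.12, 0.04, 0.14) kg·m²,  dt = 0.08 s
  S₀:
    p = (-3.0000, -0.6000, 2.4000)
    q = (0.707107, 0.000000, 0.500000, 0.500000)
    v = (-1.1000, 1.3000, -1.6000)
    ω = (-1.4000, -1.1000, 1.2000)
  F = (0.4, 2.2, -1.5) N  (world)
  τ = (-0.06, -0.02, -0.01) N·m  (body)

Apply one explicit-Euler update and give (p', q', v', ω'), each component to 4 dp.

p' = (-3.0880, -0.4960, 2.2720)
q' = (0.7025, 0.0064, 0.4393, 0.5599)
v' = (-1.0840, 1.3880, -1.6600)
ω' = (-1.3520, -1.2072, 1.2647)

a = F/m = (0.2000, 1.1000, -0.7500)
new position p' = (-3.0880, -0.4960, 2.2720)
new velocity v' = (-1.0840, 1.3880, -1.6600)
gyro term ω×Iω = (-0.1320, 0.0336, -0.1232)
(τ − ω×Iω)/I = (0.6000, -1.3400, 0.8086)
new body rate ω' = (-1.3520, -1.2072, 1.2647)
2q̇ = q⊗(0,ω) = (-0.0500000, 0.1600502, -1.4778177, 1.5485284)
q + ½dt·q⊗(0,ω), renormalized = (0.7025, 0.0064, 0.4393, 0.5599)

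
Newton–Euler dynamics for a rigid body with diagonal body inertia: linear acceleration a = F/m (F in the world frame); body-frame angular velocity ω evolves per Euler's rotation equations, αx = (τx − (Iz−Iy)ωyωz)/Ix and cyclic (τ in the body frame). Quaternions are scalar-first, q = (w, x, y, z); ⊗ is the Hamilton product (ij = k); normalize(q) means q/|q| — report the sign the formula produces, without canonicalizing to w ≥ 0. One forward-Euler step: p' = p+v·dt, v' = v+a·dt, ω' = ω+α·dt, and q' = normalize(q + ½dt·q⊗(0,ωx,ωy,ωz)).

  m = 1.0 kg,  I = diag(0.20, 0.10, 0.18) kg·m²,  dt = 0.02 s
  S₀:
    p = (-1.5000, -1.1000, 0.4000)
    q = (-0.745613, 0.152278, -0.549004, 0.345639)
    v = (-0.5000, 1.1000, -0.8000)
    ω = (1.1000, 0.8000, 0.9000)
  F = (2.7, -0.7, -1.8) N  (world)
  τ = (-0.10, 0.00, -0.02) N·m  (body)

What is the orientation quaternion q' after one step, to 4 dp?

q' = (-0.7459, 0.1364, -0.5525, 0.3461)

q⊗(0,ω) = (-0.0393777, -1.5907891, -0.3533377, 0.0546751)
q' = normalize(q + ½dt·q⊗(0,ω)) = (-0.7459, 0.1364, -0.5525, 0.3461)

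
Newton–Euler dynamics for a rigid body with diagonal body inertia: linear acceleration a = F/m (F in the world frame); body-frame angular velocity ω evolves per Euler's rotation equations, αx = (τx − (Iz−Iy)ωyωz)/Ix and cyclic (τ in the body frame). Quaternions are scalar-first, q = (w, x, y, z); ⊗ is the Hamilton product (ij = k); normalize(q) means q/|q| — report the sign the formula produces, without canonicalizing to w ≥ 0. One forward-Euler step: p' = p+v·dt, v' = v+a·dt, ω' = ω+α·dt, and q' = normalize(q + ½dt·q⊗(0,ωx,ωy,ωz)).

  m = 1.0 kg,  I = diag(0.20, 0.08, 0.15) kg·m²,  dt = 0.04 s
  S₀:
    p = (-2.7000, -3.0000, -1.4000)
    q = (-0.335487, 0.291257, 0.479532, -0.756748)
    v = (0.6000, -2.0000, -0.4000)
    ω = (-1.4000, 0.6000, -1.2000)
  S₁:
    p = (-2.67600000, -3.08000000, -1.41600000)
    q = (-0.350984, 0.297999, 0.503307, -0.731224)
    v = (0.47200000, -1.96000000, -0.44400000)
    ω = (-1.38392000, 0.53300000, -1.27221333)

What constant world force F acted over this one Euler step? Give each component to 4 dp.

F = (-3.2000, 1.0000, -1.1000)

Δv = v₁−v₀ = (-0.12800000, 0.04000000, -0.04400000)
m·(v₁−v₀)/dt = (-3.2000, 1.0000, -1.1000)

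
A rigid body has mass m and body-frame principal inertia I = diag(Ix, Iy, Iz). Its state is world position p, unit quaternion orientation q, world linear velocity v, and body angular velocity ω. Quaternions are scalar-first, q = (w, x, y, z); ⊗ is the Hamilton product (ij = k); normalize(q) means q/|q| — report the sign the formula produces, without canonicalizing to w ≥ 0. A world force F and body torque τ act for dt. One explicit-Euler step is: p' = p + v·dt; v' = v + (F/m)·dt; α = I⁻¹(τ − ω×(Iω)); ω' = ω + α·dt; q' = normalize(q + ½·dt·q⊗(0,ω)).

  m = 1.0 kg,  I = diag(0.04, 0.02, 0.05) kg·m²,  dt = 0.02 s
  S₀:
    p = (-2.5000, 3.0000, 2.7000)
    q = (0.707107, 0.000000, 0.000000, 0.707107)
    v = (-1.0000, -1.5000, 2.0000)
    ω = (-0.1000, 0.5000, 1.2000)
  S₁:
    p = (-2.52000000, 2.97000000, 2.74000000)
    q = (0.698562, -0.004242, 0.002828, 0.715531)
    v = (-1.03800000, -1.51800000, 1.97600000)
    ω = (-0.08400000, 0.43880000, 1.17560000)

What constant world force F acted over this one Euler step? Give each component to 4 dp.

v₁ − v₀ = (-0.03800000, -0.01800000, -0.02400000)
F = m·Δv/dt = (-1.9000, -0.9000, -1.2000)

F = (-1.9000, -0.9000, -1.2000)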